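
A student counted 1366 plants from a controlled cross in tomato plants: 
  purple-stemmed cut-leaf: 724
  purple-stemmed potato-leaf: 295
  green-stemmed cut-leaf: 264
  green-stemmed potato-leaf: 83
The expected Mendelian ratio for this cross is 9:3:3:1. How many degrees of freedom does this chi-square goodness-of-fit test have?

3

A goodness-of-fit test with 4 phenotype classes has df = 4 − 1 = 3.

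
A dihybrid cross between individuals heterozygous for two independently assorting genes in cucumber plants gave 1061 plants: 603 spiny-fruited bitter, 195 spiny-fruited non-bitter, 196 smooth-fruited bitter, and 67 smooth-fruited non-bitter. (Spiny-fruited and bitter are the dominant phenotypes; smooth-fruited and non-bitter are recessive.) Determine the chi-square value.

A dihybrid F₂ with independent assortment and complete dominance at both loci gives a 9:3:3:1 phenotypic ratio.
Total ratio parts = 16. Expected numbers out of 1061:
  spiny-fruited bitter: 1061 × 9/16 = 596.8125
  spiny-fruited non-bitter: 1061 × 3/16 = 198.9375
  smooth-fruited bitter: 1061 × 3/16 = 198.9375
  smooth-fruited non-bitter: 1061 × 1/16 = 66.3125
χ² = Σ (O − E)² / E
  spiny-fruited bitter: (603 − 596.8125)² / 596.8125 = 0.0641
  spiny-fruited non-bitter: (195 − 198.9375)² / 198.9375 = 0.0779
  smooth-fruited bitter: (196 − 198.9375)² / 198.9375 = 0.0434
  smooth-fruited non-bitter: (67 − 66.3125)² / 66.3125 = 0.0071
χ² = 0.0641 + 0.0779 + 0.0434 + 0.0071 = 0.1925 ≈ 0.193

0.193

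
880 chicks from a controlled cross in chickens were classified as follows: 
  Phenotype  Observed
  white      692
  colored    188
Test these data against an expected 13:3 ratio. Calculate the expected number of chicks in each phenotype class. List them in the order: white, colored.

715, 165

Under the 13:3 hypothesis (Σ ratio = 16, N = 880):
  white: 880 × 13/16 = 715
  colored: 880 × 3/16 = 165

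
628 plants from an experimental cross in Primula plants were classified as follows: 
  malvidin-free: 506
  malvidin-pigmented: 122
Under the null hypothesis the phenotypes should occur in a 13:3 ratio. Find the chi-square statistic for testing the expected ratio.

0.189

The 13:3 ratio has 16 parts, so with N = 628 the expected counts are:
  malvidin-free: 628 × 13/16 = 510.25
  malvidin-pigmented: 628 × 3/16 = 117.75
χ² = Σ (O − E)² / E
  malvidin-free: (506 − 510.25)² / 510.25 = 0.0354
  malvidin-pigmented: (122 − 117.75)² / 117.75 = 0.1534
χ² = 0.0354 + 0.1534 = 0.1888 ≈ 0.189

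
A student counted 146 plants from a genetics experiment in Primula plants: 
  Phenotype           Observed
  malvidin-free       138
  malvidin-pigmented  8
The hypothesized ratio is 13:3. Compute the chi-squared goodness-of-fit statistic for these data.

16.877

Expected counts for N = 146 under a 13:3 ratio (total parts = 16):
  malvidin-free: 146 × 13/16 = 118.625
  malvidin-pigmented: 146 × 3/16 = 27.375
χ² = Σ (O − E)² / E
  malvidin-free: (138 − 118.625)² / 118.625 = 3.1645
  malvidin-pigmented: (8 − 27.375)² / 27.375 = 13.7129
χ² = 3.1645 + 13.7129 = 16.8774 ≈ 16.877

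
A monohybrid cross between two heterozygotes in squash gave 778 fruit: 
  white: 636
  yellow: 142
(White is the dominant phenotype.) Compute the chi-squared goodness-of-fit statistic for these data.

18.895

For a monohybrid cross between heterozygotes with complete dominance, the expected phenotypic ratio is 3:1.
Total ratio parts = 4. Expected numbers out of 778:
  white: 778 × 3/4 = 583.5
  yellow: 778 × 1/4 = 194.5
χ² = Σ (O − E)² / E
  white: (636 − 583.5)² / 583.5 = 4.7237
  yellow: (142 − 194.5)² / 194.5 = 14.1710
χ² = 4.7237 + 14.1710 = 18.8947 ≈ 18.895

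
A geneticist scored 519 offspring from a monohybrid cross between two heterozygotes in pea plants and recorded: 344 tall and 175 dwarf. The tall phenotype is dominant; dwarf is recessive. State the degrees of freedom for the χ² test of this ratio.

1

For a monohybrid cross between heterozygotes with complete dominance, the expected phenotypic ratio is 3:1.
A goodness-of-fit test with 2 phenotype classes has df = 2 − 1 = 1.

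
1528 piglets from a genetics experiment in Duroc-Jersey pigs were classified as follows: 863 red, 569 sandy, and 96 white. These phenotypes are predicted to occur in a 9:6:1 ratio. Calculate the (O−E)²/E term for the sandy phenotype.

0.028

Under the 9:6:1 hypothesis (Σ ratio = 16, N = 1528):
  red: 1528 × 9/16 = 859.5
  sandy: 1528 × 6/16 = 573
  white: 1528 × 1/16 = 95.5
Contribution of sandy: (569 − 573)² / 573 = 0.0279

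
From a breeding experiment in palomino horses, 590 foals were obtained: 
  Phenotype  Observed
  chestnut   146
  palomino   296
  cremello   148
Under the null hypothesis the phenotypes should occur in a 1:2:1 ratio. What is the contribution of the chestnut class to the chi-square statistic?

Under the 1:2:1 hypothesis (Σ ratio = 4, N = 590):
  chestnut: 590 × 1/4 = 147.5
  palomino: 590 × 2/4 = 295
  cremello: 590 × 1/4 = 147.5
Contribution of chestnut: (146 − 147.5)² / 147.5 = 0.0153

0.015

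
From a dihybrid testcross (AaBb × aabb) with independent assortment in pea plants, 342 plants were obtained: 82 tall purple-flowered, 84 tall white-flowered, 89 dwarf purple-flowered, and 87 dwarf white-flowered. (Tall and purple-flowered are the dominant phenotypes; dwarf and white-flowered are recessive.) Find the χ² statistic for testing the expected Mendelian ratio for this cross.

0.339

A dihybrid testcross with independent assortment gives a 1:1:1:1 ratio.
Expected counts for N = 342 under a 1:1:1:1 ratio (total parts = 4):
  tall purple-flowered: 342 × 1/4 = 85.5
  tall white-flowered: 342 × 1/4 = 85.5
  dwarf purple-flowered: 342 × 1/4 = 85.5
  dwarf white-flowered: 342 × 1/4 = 85.5
χ² = Σ (O − E)² / E
  tall purple-flowered: (82 − 85.5)² / 85.5 = 0.1433
  tall white-flowered: (84 − 85.5)² / 85.5 = 0.0263
  dwarf purple-flowered: (89 − 85.5)² / 85.5 = 0.1433
  dwarf white-flowered: (87 − 85.5)² / 85.5 = 0.0263
χ² = 0.1433 + 0.0263 + 0.1433 + 0.0263 = 0.3392 ≈ 0.339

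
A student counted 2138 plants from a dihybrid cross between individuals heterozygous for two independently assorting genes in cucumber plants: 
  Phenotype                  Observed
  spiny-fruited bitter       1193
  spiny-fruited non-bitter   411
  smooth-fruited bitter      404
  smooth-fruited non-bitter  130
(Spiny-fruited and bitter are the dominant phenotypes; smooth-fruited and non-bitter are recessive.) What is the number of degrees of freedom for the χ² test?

A dihybrid F₂ with independent assortment and complete dominance at both loci gives a 9:3:3:1 phenotypic ratio.
A goodness-of-fit test with 4 phenotype classes has df = 4 − 1 = 3.

3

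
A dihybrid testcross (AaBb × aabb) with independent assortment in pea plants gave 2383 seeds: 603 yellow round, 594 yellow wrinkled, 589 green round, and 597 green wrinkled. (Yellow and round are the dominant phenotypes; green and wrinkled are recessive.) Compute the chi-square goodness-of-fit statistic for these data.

A dihybrid testcross with independent assortment gives a 1:1:1:1 ratio.
Expected counts for N = 2383 under a 1:1:1:1 ratio (total parts = 4):
  yellow round: 2383 × 1/4 = 595.75
  yellow wrinkled: 2383 × 1/4 = 595.75
  green round: 2383 × 1/4 = 595.75
  green wrinkled: 2383 × 1/4 = 595.75
χ² = Σ (O − E)² / E
  yellow round: (603 − 595.75)² / 595.75 = 0.0882
  yellow wrinkled: (594 − 595.75)² / 595.75 = 0.0051
  green round: (589 − 595.75)² / 595.75 = 0.0765
  green wrinkled: (597 − 595.75)² / 595.75 = 0.0026
χ² = 0.0882 + 0.0051 + 0.0765 + 0.0026 = 0.1724 ≈ 0.172

0.172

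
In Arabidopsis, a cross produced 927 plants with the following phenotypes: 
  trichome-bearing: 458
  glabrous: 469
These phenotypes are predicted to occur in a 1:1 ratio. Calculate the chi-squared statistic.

0.131

Total ratio parts = 2. Expected numbers out of 927:
  trichome-bearing: 927 × 1/2 = 463.5
  glabrous: 927 × 1/2 = 463.5
χ² = Σ (O − E)² / E
  trichome-bearing: (458 − 463.5)² / 463.5 = 0.0653
  glabrous: (469 − 463.5)² / 463.5 = 0.0653
χ² = 0.0653 + 0.0653 = 0.1306 ≈ 0.131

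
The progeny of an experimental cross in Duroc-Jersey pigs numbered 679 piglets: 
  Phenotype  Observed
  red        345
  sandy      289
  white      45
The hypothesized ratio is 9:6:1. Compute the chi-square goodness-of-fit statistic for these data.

8.368

Total ratio parts = 16. Expected numbers out of 679:
  red: 679 × 9/16 = 381.9375
  sandy: 679 × 6/16 = 254.625
  white: 679 × 1/16 = 42.4375
χ² = Σ (O − E)² / E
  red: (345 − 381.9375)² / 381.9375 = 3.5723
  sandy: (289 − 254.625)² / 254.625 = 4.6407
  white: (45 − 42.4375)² / 42.4375 = 0.1547
χ² = 3.5723 + 4.6407 + 0.1547 = 8.3677 ≈ 8.368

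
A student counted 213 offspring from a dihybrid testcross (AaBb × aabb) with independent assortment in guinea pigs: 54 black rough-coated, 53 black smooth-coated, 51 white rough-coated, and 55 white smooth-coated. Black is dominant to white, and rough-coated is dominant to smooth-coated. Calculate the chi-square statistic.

A dihybrid testcross with independent assortment gives a 1:1:1:1 ratio.
Expected counts for N = 213 under a 1:1:1:1 ratio (total parts = 4):
  black rough-coated: 213 × 1/4 = 53.25
  black smooth-coated: 213 × 1/4 = 53.25
  white rough-coated: 213 × 1/4 = 53.25
  white smooth-coated: 213 × 1/4 = 53.25
χ² = Σ (O − E)² / E
  black rough-coated: (54 − 53.25)² / 53.25 = 0.0106
  black smooth-coated: (53 − 53.25)² / 53.25 = 0.0012
  white rough-coated: (51 − 53.25)² / 53.25 = 0.0951
  white smooth-coated: (55 − 53.25)² / 53.25 = 0.0575
χ² = 0.0106 + 0.0012 + 0.0951 + 0.0575 = 0.1644 ≈ 0.164

0.164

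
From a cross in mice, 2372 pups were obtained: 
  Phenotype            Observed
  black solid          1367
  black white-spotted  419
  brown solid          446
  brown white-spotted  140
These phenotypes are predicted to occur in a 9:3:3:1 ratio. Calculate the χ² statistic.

Total ratio parts = 16. Expected numbers out of 2372:
  black solid: 2372 × 9/16 = 1334.25
  black white-spotted: 2372 × 3/16 = 444.75
  brown solid: 2372 × 3/16 = 444.75
  brown white-spotted: 2372 × 1/16 = 148.25
χ² = Σ (O − E)² / E
  black solid: (1367 − 1334.25)² / 1334.25 = 0.8039
  black white-spotted: (419 − 444.75)² / 444.75 = 1.4909
  brown solid: (446 − 444.75)² / 444.75 = 0.0035
  brown white-spotted: (140 − 148.25)² / 148.25 = 0.4591
χ² = 0.8039 + 1.4909 + 0.0035 + 0.4591 = 2.7574 ≈ 2.757

2.757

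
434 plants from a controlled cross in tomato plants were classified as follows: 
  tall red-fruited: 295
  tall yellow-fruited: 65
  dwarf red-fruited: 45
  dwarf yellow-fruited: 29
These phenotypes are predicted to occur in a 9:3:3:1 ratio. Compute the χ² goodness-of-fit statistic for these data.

Under the 9:3:3:1 hypothesis (Σ ratio = 16, N = 434):
  tall red-fruited: 434 × 9/16 = 244.125
  tall yellow-fruited: 434 × 3/16 = 81.375
  dwarf red-fruited: 434 × 3/16 = 81.375
  dwarf yellow-fruited: 434 × 1/16 = 27.125
χ² = Σ (O − E)² / E
  tall red-fruited: (295 − 244.125)² / 244.125 = 10.6022
  tall yellow-fruited: (65 − 81.375)² / 81.375 = 3.2951
  dwarf red-fruited: (45 − 81.375)² / 81.375 = 16.2598
  dwarf yellow-fruited: (29 − 27.125)² / 27.125 = 0.1296
χ² = 10.6022 + 3.2951 + 16.2598 + 0.1296 = 30.2867 ≈ 30.287

30.287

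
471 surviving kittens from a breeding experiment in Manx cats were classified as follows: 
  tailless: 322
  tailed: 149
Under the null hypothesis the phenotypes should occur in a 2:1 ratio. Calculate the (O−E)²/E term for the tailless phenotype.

The 2:1 ratio has 3 parts, so with N = 471 the expected counts are:
  tailless: 471 × 2/3 = 314
  tailed: 471 × 1/3 = 157
Contribution of tailless: (322 − 314)² / 314 = 0.2038

0.204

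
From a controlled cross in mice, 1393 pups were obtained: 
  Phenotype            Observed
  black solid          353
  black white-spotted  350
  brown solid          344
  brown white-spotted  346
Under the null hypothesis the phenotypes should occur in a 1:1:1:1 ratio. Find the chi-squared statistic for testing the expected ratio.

Expected counts for N = 1393 under a 1:1:1:1 ratio (total parts = 4):
  black solid: 1393 × 1/4 = 348.25
  black white-spotted: 1393 × 1/4 = 348.25
  brown solid: 1393 × 1/4 = 348.25
  brown white-spotted: 1393 × 1/4 = 348.25
χ² = Σ (O − E)² / E
  black solid: (353 − 348.25)² / 348.25 = 0.0648
  black white-spotted: (350 − 348.25)² / 348.25 = 0.0088
  brown solid: (344 − 348.25)² / 348.25 = 0.0519
  brown white-spotted: (346 − 348.25)² / 348.25 = 0.0145
χ² = 0.0648 + 0.0088 + 0.0519 + 0.0145 = 0.140

0.140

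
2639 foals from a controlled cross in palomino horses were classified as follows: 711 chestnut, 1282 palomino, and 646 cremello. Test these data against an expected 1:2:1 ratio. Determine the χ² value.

5.333

Expected counts for N = 2639 under a 1:2:1 ratio (total parts = 4):
  chestnut: 2639 × 1/4 = 659.75
  palomino: 2639 × 2/4 = 1319.5
  cremello: 2639 × 1/4 = 659.75
χ² = Σ (O − E)² / E
  chestnut: (711 − 659.75)² / 659.75 = 3.9811
  palomino: (1282 − 1319.5)² / 1319.5 = 1.0657
  cremello: (646 − 659.75)² / 659.75 = 0.2866
χ² = 3.9811 + 1.0657 + 0.2866 = 5.3334 ≈ 5.333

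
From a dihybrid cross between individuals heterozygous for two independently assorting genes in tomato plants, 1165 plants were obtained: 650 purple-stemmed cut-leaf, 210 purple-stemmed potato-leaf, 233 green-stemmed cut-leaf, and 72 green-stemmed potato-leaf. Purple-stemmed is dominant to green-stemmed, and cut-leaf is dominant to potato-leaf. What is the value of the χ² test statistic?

1.349

A dihybrid F₂ with independent assortment and complete dominance at both loci gives a 9:3:3:1 phenotypic ratio.
Under the 9:3:3:1 hypothesis (Σ ratio = 16, N = 1165):
  purple-stemmed cut-leaf: 1165 × 9/16 = 655.3125
  purple-stemmed potato-leaf: 1165 × 3/16 = 218.4375
  green-stemmed cut-leaf: 1165 × 3/16 = 218.4375
  green-stemmed potato-leaf: 1165 × 1/16 = 72.8125
χ² = Σ (O − E)² / E
  purple-stemmed cut-leaf: (650 − 655.3125)² / 655.3125 = 0.0431
  purple-stemmed potato-leaf: (210 − 218.4375)² / 218.4375 = 0.3259
  green-stemmed cut-leaf: (233 − 218.4375)² / 218.4375 = 0.9708
  green-stemmed potato-leaf: (72 − 72.8125)² / 72.8125 = 0.0091
χ² = 0.0431 + 0.3259 + 0.9708 + 0.0091 = 1.3489 ≈ 1.349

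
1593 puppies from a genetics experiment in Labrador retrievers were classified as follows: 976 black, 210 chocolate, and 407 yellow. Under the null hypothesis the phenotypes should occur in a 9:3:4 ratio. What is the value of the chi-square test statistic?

Expected counts for N = 1593 under a 9:3:4 ratio (total parts = 16):
  black: 1593 × 9/16 = 896.0625
  chocolate: 1593 × 3/16 = 298.6875
  yellow: 1593 × 4/16 = 398.25
χ² = Σ (O − E)² / E
  black: (976 − 896.0625)² / 896.0625 = 7.1312
  chocolate: (210 − 298.6875)² / 298.6875 = 26.3335
  yellow: (407 − 398.25)² / 398.25 = 0.1922
χ² = 7.1312 + 26.3335 + 0.1922 = 33.6569 ≈ 33.657

33.657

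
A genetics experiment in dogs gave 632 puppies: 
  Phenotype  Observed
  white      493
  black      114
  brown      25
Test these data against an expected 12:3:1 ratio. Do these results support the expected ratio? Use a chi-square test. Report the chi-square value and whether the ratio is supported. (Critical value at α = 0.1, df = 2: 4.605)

6.255; not consistent

The 12:3:1 ratio has 16 parts, so with N = 632 the expected counts are:
  white: 632 × 12/16 = 474
  black: 632 × 3/16 = 118.5
  brown: 632 × 1/16 = 39.5
χ² = Σ (O − E)² / E
  white: (493 − 474)² / 474 = 0.7616
  black: (114 − 118.5)² / 118.5 = 0.1709
  brown: (25 − 39.5)² / 39.5 = 5.3228
χ² = 0.7616 + 0.1709 + 5.3228 = 6.2553 ≈ 6.255
Degrees of freedom = 3 − 1 = 2; critical value at α = 0.1 is 4.605.
Since 6.255 > 4.605, we reject the null hypothesis — the data do not fit the 12:3:1 ratio.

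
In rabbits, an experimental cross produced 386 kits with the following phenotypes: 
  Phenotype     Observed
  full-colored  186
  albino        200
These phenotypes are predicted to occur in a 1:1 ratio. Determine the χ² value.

0.508

Under the 1:1 hypothesis (Σ ratio = 2, N = 386):
  full-colored: 386 × 1/2 = 193
  albino: 386 × 1/2 = 193
χ² = Σ (O − E)² / E
  full-colored: (186 − 193)² / 193 = 0.2539
  albino: (200 − 193)² / 193 = 0.2539
χ² = 0.2539 + 0.2539 = 0.5078 ≈ 0.508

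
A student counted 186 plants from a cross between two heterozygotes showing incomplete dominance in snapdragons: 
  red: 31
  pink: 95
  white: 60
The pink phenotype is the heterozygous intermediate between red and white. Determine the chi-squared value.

9.129

With incomplete dominance, a heterozygote × heterozygote cross gives a 1:2:1 phenotypic ratio.
Total ratio parts = 4. Expected numbers out of 186:
  red: 186 × 1/4 = 46.5
  pink: 186 × 2/4 = 93
  white: 186 × 1/4 = 46.5
χ² = Σ (O − E)² / E
  red: (31 − 46.5)² / 46.5 = 5.1667
  pink: (95 − 93)² / 93 = 0.0430
  white: (60 − 46.5)² / 46.5 = 3.9194
χ² = 5.1667 + 0.0430 + 3.9194 = 9.1291 ≈ 9.129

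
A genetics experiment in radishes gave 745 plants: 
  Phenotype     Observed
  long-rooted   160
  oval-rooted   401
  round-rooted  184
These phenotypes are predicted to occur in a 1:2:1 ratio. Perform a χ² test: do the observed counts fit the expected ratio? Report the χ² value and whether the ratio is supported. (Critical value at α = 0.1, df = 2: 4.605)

Under the 1:2:1 hypothesis (Σ ratio = 4, N = 745):
  long-rooted: 745 × 1/4 = 186.25
  oval-rooted: 745 × 2/4 = 372.5
  round-rooted: 745 × 1/4 = 186.25
χ² = Σ (O − E)² / E
  long-rooted: (160 − 186.25)² / 186.25 = 3.6997
  oval-rooted: (401 − 372.5)² / 372.5 = 2.1805
  round-rooted: (184 − 186.25)² / 186.25 = 0.0272
χ² = 3.6997 + 2.1805 + 0.0272 = 5.9074 ≈ 5.907
Degrees of freedom = 3 − 1 = 2; critical value at α = 0.1 is 4.605.
Since 5.907 > 4.605, we reject the null hypothesis — the data do not fit the 1:2:1 ratio.

5.907; not consistent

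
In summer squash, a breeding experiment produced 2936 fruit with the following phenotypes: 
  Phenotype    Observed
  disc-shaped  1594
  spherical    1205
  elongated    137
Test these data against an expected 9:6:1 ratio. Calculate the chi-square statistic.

Total ratio parts = 16. Expected numbers out of 2936:
  disc-shaped: 2936 × 9/16 = 1651.5
  spherical: 2936 × 6/16 = 1101
  elongated: 2936 × 1/16 = 183.5
χ² = Σ (O − E)² / E
  disc-shaped: (1594 − 1651.5)² / 1651.5 = 2.0020
  spherical: (1205 − 1101)² / 1101 = 9.8238
  elongated: (137 − 183.5)² / 183.5 = 11.7834
χ² = 2.0020 + 9.8238 + 11.7834 = 23.6092 ≈ 23.609

23.609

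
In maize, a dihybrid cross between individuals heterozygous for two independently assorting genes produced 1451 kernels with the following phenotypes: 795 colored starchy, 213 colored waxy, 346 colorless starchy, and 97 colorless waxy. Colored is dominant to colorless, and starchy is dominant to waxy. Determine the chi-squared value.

33.905

A dihybrid F₂ with independent assortment and complete dominance at both loci gives a 9:3:3:1 phenotypic ratio.
The 9:3:3:1 ratio has 16 parts, so with N = 1451 the expected counts are:
  colored starchy: 1451 × 9/16 = 816.1875
  colored waxy: 1451 × 3/16 = 272.0625
  colorless starchy: 1451 × 3/16 = 272.0625
  colorless waxy: 1451 × 1/16 = 90.6875
χ² = Σ (O − E)² / E
  colored starchy: (795 − 816.1875)² / 816.1875 = 0.5500
  colored waxy: (213 − 272.0625)² / 272.0625 = 12.8220
  colorless starchy: (346 − 272.0625)² / 272.0625 = 20.0937
  colorless waxy: (97 − 90.6875)² / 90.6875 = 0.4394
χ² = 0.5500 + 12.8220 + 20.0937 + 0.4394 = 33.9051 ≈ 33.905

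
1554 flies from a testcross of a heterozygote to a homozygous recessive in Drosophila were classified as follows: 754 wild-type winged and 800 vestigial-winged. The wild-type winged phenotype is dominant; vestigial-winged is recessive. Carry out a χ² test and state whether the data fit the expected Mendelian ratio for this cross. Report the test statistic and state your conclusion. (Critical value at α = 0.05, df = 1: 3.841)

A testcross of a heterozygote (Aa × aa) gives a 1:1 phenotypic ratio.
Total ratio parts = 2. Expected numbers out of 1554:
  wild-type winged: 1554 × 1/2 = 777
  vestigial-winged: 1554 × 1/2 = 777
χ² = Σ (O − E)² / E
  wild-type winged: (754 − 777)² / 777 = 0.6808
  vestigial-winged: (800 − 777)² / 777 = 0.6808
χ² = 0.6808 + 0.6808 = 1.3616 ≈ 1.362
Degrees of freedom = 2 − 1 = 1; critical value at α = 0.05 is 3.841.
Since 1.362 < 3.841, we fail to reject the null hypothesis — the data are consistent with the 1:1 ratio.

1.362; consistent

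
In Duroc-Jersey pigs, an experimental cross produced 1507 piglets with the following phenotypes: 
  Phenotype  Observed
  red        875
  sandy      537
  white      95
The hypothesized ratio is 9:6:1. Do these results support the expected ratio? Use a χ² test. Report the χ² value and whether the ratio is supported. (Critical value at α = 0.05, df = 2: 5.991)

The 9:6:1 ratio has 16 parts, so with N = 1507 the expected counts are:
  red: 1507 × 9/16 = 847.6875
  sandy: 1507 × 6/16 = 565.125
  white: 1507 × 1/16 = 94.1875
χ² = Σ (O − E)² / E
  red: (875 − 847.6875)² / 847.6875 = 0.8800
  sandy: (537 − 565.125)² / 565.125 = 1.3997
  white: (95 − 94.1875)² / 94.1875 = 0.0070
χ² = 0.8800 + 1.3997 + 0.0070 = 2.2867 ≈ 2.287
Degrees of freedom = 3 − 1 = 2; critical value at α = 0.05 is 5.991.
Since 2.287 < 5.991, we fail to reject the null hypothesis — the data are consistent with the 9:6:1 ratio.

2.287; consistent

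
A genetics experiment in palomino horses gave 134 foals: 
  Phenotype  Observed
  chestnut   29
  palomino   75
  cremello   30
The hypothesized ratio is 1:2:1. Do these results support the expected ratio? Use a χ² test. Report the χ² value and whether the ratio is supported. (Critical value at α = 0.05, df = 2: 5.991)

Expected counts for N = 134 under a 1:2:1 ratio (total parts = 4):
  chestnut: 134 × 1/4 = 33.5
  palomino: 134 × 2/4 = 67
  cremello: 134 × 1/4 = 33.5
χ² = Σ (O − E)² / E
  chestnut: (29 − 33.5)² / 33.5 = 0.6045
  palomino: (75 − 67)² / 67 = 0.9552
  cremello: (30 − 33.5)² / 33.5 = 0.3657
χ² = 0.6045 + 0.9552 + 0.3657 = 1.9254 ≈ 1.925
Degrees of freedom = 3 − 1 = 2; critical value at α = 0.05 is 5.991.
Since 1.925 < 5.991, we fail to reject the null hypothesis — the data are consistent with the 1:2:1 ratio.

1.925; consistent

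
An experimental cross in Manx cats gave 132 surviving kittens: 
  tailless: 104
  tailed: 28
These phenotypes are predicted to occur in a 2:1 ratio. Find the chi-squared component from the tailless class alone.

2.909

The 2:1 ratio has 3 parts, so with N = 132 the expected counts are:
  tailless: 132 × 2/3 = 88
  tailed: 132 × 1/3 = 44
Contribution of tailless: (104 − 88)² / 88 = 2.9091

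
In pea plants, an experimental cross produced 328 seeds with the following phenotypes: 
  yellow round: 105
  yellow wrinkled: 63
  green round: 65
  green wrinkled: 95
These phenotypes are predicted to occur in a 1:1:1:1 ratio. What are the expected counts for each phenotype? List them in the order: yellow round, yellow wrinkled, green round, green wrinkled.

82, 82, 82, 82

The 1:1:1:1 ratio has 4 parts, so with N = 328 the expected counts are:
  yellow round: 328 × 1/4 = 82
  yellow wrinkled: 328 × 1/4 = 82
  green round: 328 × 1/4 = 82
  green wrinkled: 328 × 1/4 = 82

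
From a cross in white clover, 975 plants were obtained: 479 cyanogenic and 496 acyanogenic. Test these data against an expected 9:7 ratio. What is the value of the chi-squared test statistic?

The 9:7 ratio has 16 parts, so with N = 975 the expected counts are:
  cyanogenic: 975 × 9/16 = 548.4375
  acyanogenic: 975 × 7/16 = 426.5625
χ² = Σ (O − E)² / E
  cyanogenic: (479 − 548.4375)² / 548.4375 = 8.7915
  acyanogenic: (496 − 426.5625)² / 426.5625 = 11.3033
χ² = 8.7915 + 11.3033 = 20.0948 ≈ 20.095

20.095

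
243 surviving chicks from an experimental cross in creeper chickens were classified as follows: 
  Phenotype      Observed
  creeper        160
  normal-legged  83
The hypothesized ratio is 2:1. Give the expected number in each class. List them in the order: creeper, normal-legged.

162, 81

Under the 2:1 hypothesis (Σ ratio = 3, N = 243):
  creeper: 243 × 2/3 = 162
  normal-legged: 243 × 1/3 = 81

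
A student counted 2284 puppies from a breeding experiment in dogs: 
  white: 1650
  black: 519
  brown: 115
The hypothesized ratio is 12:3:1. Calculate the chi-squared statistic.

The 12:3:1 ratio has 16 parts, so with N = 2284 the expected counts are:
  white: 2284 × 12/16 = 1713
  black: 2284 × 3/16 = 428.25
  brown: 2284 × 1/16 = 142.75
χ² = Σ (O − E)² / E
  white: (1650 − 1713)² / 1713 = 2.3170
  black: (519 − 428.25)² / 428.25 = 19.2307
  brown: (115 − 142.75)² / 142.75 = 5.3945
χ² = 2.3170 + 19.2307 + 5.3945 = 26.9422 ≈ 26.942

26.942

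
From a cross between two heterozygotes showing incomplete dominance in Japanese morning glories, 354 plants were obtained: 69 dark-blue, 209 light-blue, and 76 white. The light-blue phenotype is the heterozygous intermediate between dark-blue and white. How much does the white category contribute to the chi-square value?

With incomplete dominance, a heterozygote × heterozygote cross gives a 1:2:1 phenotypic ratio.
The 1:2:1 ratio has 4 parts, so with N = 354 the expected counts are:
  dark-blue: 354 × 1/4 = 88.5
  light-blue: 354 × 2/4 = 177
  white: 354 × 1/4 = 88.5
Contribution of white: (76 − 88.5)² / 88.5 = 1.7655

1.766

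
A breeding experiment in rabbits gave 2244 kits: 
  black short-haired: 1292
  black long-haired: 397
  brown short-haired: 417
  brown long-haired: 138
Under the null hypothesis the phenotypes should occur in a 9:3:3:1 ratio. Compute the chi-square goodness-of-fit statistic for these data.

The 9:3:3:1 ratio has 16 parts, so with N = 2244 the expected counts are:
  black short-haired: 2244 × 9/16 = 1262.25
  black long-haired: 2244 × 3/16 = 420.75
  brown short-haired: 2244 × 3/16 = 420.75
  brown long-haired: 2244 × 1/16 = 140.25
χ² = Σ (O − E)² / E
  black short-haired: (1292 − 1262.25)² / 1262.25 = 0.7012
  black long-haired: (397 − 420.75)² / 420.75 = 1.3406
  brown short-haired: (417 − 420.75)² / 420.75 = 0.0334
  brown long-haired: (138 − 140.25)² / 140.25 = 0.0361
χ² = 0.7012 + 1.3406 + 0.0334 + 0.0361 = 2.1113 ≈ 2.111

2.111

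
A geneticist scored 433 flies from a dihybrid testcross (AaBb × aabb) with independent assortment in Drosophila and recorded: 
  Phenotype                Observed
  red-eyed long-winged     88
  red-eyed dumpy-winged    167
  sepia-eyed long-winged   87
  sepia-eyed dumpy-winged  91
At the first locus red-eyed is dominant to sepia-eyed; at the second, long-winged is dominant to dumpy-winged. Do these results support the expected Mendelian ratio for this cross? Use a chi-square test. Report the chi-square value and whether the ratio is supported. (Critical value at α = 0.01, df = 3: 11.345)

A dihybrid testcross with independent assortment gives a 1:1:1:1 ratio.
Under the 1:1:1:1 hypothesis (Σ ratio = 4, N = 433):
  red-eyed long-winged: 433 × 1/4 = 108.25
  red-eyed dumpy-winged: 433 × 1/4 = 108.25
  sepia-eyed long-winged: 433 × 1/4 = 108.25
  sepia-eyed dumpy-winged: 433 × 1/4 = 108.25
χ² = Σ (O − E)² / E
  red-eyed long-winged: (88 − 108.25)² / 108.25 = 3.7881
  red-eyed dumpy-winged: (167 − 108.25)² / 108.25 = 31.8851
  sepia-eyed long-winged: (87 − 108.25)² / 108.25 = 4.1715
  sepia-eyed dumpy-winged: (91 − 108.25)² / 108.25 = 2.7488
χ² = 3.7881 + 31.8851 + 4.1715 + 2.7488 = 42.5935 ≈ 42.594
Degrees of freedom = 4 − 1 = 3; critical value at α = 0.01 is 11.345.
Since 42.594 > 11.345, we reject the null hypothesis — the data do not fit the 1:1:1:1 ratio.

42.594; not consistent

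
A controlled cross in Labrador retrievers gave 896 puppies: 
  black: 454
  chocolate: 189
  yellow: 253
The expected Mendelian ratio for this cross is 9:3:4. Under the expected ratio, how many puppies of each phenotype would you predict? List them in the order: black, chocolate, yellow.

Expected counts for N = 896 under a 9:3:4 ratio (total parts = 16):
  black: 896 × 9/16 = 504
  chocolate: 896 × 3/16 = 168
  yellow: 896 × 4/16 = 224

504, 168, 224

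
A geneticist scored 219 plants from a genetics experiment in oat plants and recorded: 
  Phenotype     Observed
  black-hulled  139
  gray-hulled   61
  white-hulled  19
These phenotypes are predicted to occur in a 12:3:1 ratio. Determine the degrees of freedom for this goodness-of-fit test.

A goodness-of-fit test with 3 phenotype classes has df = 3 − 1 = 2.

2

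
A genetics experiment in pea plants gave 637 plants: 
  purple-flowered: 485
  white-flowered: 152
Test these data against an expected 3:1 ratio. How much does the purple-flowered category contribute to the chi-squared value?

0.110

Total ratio parts = 4. Expected numbers out of 637:
  purple-flowered: 637 × 3/4 = 477.75
  white-flowered: 637 × 1/4 = 159.25
Contribution of purple-flowered: (485 − 477.75)² / 477.75 = 0.1100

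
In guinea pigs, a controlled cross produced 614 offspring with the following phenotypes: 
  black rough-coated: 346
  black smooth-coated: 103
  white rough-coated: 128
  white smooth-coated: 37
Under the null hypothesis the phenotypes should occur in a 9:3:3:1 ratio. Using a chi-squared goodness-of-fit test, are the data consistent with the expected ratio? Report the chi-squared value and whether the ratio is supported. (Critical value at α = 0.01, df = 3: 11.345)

2.767; consistent

Expected counts for N = 614 under a 9:3:3:1 ratio (total parts = 16):
  black rough-coated: 614 × 9/16 = 345.375
  black smooth-coated: 614 × 3/16 = 115.125
  white rough-coated: 614 × 3/16 = 115.125
  white smooth-coated: 614 × 1/16 = 38.375
χ² = Σ (O − E)² / E
  black rough-coated: (346 − 345.375)² / 345.375 = 0.0011
  black smooth-coated: (103 − 115.125)² / 115.125 = 1.2770
  white rough-coated: (128 − 115.125)² / 115.125 = 1.4399
  white smooth-coated: (37 − 38.375)² / 38.375 = 0.0493
χ² = 0.0011 + 1.2770 + 1.4399 + 0.0493 = 2.7673 ≈ 2.767
Degrees of freedom = 4 − 1 = 3; critical value at α = 0.01 is 11.345.
Since 2.767 < 11.345, we fail to reject the null hypothesis — the data are consistent with the 9:3:3:1 ratio.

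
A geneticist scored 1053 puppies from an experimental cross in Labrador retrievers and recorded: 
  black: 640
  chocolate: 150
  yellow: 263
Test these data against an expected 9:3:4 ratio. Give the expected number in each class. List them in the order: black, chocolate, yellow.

Under the 9:3:4 hypothesis (Σ ratio = 16, N = 1053):
  black: 1053 × 9/16 = 592.3125
  chocolate: 1053 × 3/16 = 197.4375
  yellow: 1053 × 4/16 = 263.25

592.3125, 197.4375, 263.25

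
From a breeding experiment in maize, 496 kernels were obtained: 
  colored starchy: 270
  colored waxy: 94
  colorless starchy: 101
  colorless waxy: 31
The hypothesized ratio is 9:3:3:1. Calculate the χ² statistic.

0.989

Expected counts for N = 496 under a 9:3:3:1 ratio (total parts = 16):
  colored starchy: 496 × 9/16 = 279
  colored waxy: 496 × 3/16 = 93
  colorless starchy: 496 × 3/16 = 93
  colorless waxy: 496 × 1/16 = 31
χ² = Σ (O − E)² / E
  colored starchy: (270 − 279)² / 279 = 0.2903
  colored waxy: (94 − 93)² / 93 = 0.0108
  colorless starchy: (101 − 93)² / 93 = 0.6882
  colorless waxy: (31 − 31)² / 31 = 0.0000
χ² = 0.2903 + 0.0108 + 0.6882 + 0.0000 = 0.9893 ≈ 0.989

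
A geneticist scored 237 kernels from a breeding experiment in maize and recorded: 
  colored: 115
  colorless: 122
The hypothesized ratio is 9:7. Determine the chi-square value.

Total ratio parts = 16. Expected numbers out of 237:
  colored: 237 × 9/16 = 133.3125
  colorless: 237 × 7/16 = 103.6875
χ² = Σ (O − E)² / E
  colored: (115 − 133.3125)² / 133.3125 = 2.5155
  colorless: (122 − 103.6875)² / 103.6875 = 3.2342
χ² = 2.5155 + 3.2342 = 5.7497 ≈ 5.750

5.750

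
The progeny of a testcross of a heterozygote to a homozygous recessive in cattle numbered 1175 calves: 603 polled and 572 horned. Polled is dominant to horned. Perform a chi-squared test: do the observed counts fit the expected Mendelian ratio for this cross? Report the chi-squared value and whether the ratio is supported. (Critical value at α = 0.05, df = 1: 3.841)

A testcross of a heterozygote (Aa × aa) gives a 1:1 phenotypic ratio.
Total ratio parts = 2. Expected numbers out of 1175:
  polled: 1175 × 1/2 = 587.5
  horned: 1175 × 1/2 = 587.5
χ² = Σ (O − E)² / E
  polled: (603 − 587.5)² / 587.5 = 0.4089
  horned: (572 − 587.5)² / 587.5 = 0.4089
χ² = 0.4089 + 0.4089 = 0.8178 ≈ 0.818
Degrees of freedom = 2 − 1 = 1; critical value at α = 0.05 is 3.841.
Since 0.818 < 3.841, we fail to reject the null hypothesis — the data are consistent with the 1:1 ratio.

0.818; consistent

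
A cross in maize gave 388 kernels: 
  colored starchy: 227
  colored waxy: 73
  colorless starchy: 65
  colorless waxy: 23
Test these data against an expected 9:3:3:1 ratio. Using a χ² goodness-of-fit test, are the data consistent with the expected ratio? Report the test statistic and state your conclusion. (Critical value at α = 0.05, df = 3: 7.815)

Expected counts for N = 388 under a 9:3:3:1 ratio (total parts = 16):
  colored starchy: 388 × 9/16 = 218.25
  colored waxy: 388 × 3/16 = 72.75
  colorless starchy: 388 × 3/16 = 72.75
  colorless waxy: 388 × 1/16 = 24.25
χ² = Σ (O − E)² / E
  colored starchy: (227 − 218.25)² / 218.25 = 0.3508
  colored waxy: (73 − 72.75)² / 72.75 = 0.0009
  colorless starchy: (65 − 72.75)² / 72.75 = 0.8256
  colorless waxy: (23 − 24.25)² / 24.25 = 0.0644
χ² = 0.3508 + 0.0009 + 0.8256 + 0.0644 = 1.2417 ≈ 1.242
Degrees of freedom = 4 − 1 = 3; critical value at α = 0.05 is 7.815.
Since 1.242 < 7.815, we fail to reject the null hypothesis — the data are consistent with the 9:3:3:1 ratio.

1.242; consistent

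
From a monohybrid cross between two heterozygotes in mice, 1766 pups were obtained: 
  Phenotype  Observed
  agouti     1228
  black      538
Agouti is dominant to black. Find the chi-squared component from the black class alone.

21.092

For a monohybrid cross between heterozygotes with complete dominance, the expected phenotypic ratio is 3:1.
The 3:1 ratio has 4 parts, so with N = 1766 the expected counts are:
  agouti: 1766 × 3/4 = 1324.5
  black: 1766 × 1/4 = 441.5
Contribution of black: (538 − 441.5)² / 441.5 = 21.0923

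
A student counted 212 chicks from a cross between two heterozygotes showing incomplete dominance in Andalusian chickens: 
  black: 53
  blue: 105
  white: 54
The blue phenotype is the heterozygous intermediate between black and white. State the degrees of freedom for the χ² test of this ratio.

With incomplete dominance, a heterozygote × heterozygote cross gives a 1:2:1 phenotypic ratio.
A goodness-of-fit test with 3 phenotype classes has df = 3 − 1 = 2.

2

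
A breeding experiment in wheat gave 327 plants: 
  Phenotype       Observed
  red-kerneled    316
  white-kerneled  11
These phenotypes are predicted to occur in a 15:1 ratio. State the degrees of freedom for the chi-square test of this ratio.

1

A goodness-of-fit test with 2 phenotype classes has df = 2 − 1 = 1.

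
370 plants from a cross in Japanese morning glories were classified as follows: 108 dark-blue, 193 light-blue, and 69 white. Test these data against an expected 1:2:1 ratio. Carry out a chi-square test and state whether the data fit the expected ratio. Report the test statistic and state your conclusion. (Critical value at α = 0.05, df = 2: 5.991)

8.914; not consistent

Total ratio parts = 4. Expected numbers out of 370:
  dark-blue: 370 × 1/4 = 92.5
  light-blue: 370 × 2/4 = 185
  white: 370 × 1/4 = 92.5
χ² = Σ (O − E)² / E
  dark-blue: (108 − 92.5)² / 92.5 = 2.5973
  light-blue: (193 − 185)² / 185 = 0.3459
  white: (69 − 92.5)² / 92.5 = 5.9703
χ² = 2.5973 + 0.3459 + 5.9703 = 8.9135 ≈ 8.914
Degrees of freedom = 3 − 1 = 2; critical value at α = 0.05 is 5.991.
Since 8.914 > 5.991, we reject the null hypothesis — the data do not fit the 1:2:1 ratio.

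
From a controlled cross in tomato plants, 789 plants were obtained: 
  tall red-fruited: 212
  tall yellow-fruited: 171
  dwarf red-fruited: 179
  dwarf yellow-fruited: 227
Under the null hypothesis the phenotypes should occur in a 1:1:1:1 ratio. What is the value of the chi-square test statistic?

Expected counts for N = 789 under a 1:1:1:1 ratio (total parts = 4):
  tall red-fruited: 789 × 1/4 = 197.25
  tall yellow-fruited: 789 × 1/4 = 197.25
  dwarf red-fruited: 789 × 1/4 = 197.25
  dwarf yellow-fruited: 789 × 1/4 = 197.25
χ² = Σ (O − E)² / E
  tall red-fruited: (212 − 197.25)² / 197.25 = 1.1030
  tall yellow-fruited: (171 − 197.25)² / 197.25 = 3.4933
  dwarf red-fruited: (179 − 197.25)² / 197.25 = 1.6885
  dwarf yellow-fruited: (227 − 197.25)² / 197.25 = 4.4870
χ² = 1.1030 + 3.4933 + 1.6885 + 4.4870 = 10.7718 ≈ 10.772

10.772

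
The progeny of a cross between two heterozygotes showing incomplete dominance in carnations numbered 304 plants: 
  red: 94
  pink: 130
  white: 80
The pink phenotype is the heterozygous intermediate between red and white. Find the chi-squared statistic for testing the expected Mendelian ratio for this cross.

7.658

With incomplete dominance, a heterozygote × heterozygote cross gives a 1:2:1 phenotypic ratio.
Under the 1:2:1 hypothesis (Σ ratio = 4, N = 304):
  red: 304 × 1/4 = 76
  pink: 304 × 2/4 = 152
  white: 304 × 1/4 = 76
χ² = Σ (O − E)² / E
  red: (94 − 76)² / 76 = 4.2632
  pink: (130 − 152)² / 152 = 3.1842
  white: (80 − 76)² / 76 = 0.2105
χ² = 4.2632 + 3.1842 + 0.2105 = 7.6579 ≈ 7.658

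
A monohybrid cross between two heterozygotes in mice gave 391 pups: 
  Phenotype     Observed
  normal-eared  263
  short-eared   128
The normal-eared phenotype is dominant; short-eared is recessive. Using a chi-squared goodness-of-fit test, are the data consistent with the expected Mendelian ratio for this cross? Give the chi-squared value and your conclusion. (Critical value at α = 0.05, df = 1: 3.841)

For a monohybrid cross between heterozygotes with complete dominance, the expected phenotypic ratio is 3:1.
Expected counts for N = 391 under a 3:1 ratio (total parts = 4):
  normal-eared: 391 × 3/4 = 293.25
  short-eared: 391 × 1/4 = 97.75
χ² = Σ (O − E)² / E
  normal-eared: (263 − 293.25)² / 293.25 = 3.1204
  short-eared: (128 − 97.75)² / 97.75 = 9.3613
χ² = 3.1204 + 9.3613 = 12.4817 ≈ 12.482
Degrees of freedom = 2 − 1 = 1; critical value at α = 0.05 is 3.841.
Since 12.482 > 3.841, we reject the null hypothesis — the data do not fit the 3:1 ratio.

12.482; not consistent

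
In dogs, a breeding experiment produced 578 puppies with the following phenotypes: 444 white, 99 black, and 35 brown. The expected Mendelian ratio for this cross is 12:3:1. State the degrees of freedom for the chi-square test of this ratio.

2

A goodness-of-fit test with 3 phenotype classes has df = 3 − 1 = 2.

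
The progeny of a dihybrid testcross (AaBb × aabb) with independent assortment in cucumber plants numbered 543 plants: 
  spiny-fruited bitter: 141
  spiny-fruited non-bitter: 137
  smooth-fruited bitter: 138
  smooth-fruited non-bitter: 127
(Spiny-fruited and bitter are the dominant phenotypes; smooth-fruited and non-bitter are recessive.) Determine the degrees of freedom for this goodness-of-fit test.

A dihybrid testcross with independent assortment gives a 1:1:1:1 ratio.
A goodness-of-fit test with 4 phenotype classes has df = 4 − 1 = 3.

3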